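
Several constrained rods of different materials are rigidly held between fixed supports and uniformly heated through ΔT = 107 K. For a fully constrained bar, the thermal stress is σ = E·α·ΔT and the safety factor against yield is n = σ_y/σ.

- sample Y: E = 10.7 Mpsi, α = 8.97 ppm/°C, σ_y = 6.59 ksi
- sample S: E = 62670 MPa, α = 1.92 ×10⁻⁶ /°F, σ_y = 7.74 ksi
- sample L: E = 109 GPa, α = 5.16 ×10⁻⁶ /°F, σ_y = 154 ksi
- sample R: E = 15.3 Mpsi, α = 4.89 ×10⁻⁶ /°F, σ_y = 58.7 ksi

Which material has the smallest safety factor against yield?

In consistent units (E in GPa, α in ×10⁻⁶/K, σ_y in MPa):
  sample Y: E = 73.77, α = 8.97, σ_y = 45.44 → σ = 70.8 MPa, n = 0.642
  sample S: E = 62.67, α = 3.46, σ_y = 53.37 → σ = 23.2 MPa, n = 2.30
  sample L: E = 109.0, α = 9.29, σ_y = 1062 → σ = 108 MPa, n = 9.80
  sample R: E = 105.5, α = 8.80, σ_y = 404.7 → σ = 99.4 MPa, n = 4.07
Sample Y has the lowest safety factor, n = 0.642.

sample Y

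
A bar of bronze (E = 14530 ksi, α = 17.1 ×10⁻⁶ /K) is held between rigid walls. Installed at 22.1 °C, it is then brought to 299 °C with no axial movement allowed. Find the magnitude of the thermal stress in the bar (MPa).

474 MPa

E = 14530 ksi = 100.2 GPa.
ΔT = 276.9 K. Constrained thermal stress σ = E·α·ΔT = 100.2×10³ MPa × 17.1×10⁻⁶ × 276.9 = 474 MPa (compressive).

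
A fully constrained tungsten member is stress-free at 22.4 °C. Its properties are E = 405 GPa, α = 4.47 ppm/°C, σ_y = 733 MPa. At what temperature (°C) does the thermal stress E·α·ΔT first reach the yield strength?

E·α·ΔT = 733.0 MPa ⇒ ΔT = 733.0 / (405.0×10³ × 4.47×10⁻⁶) = 404.9 K.
T = 22.4 + 404.9 = 427.3 °C.

427 °C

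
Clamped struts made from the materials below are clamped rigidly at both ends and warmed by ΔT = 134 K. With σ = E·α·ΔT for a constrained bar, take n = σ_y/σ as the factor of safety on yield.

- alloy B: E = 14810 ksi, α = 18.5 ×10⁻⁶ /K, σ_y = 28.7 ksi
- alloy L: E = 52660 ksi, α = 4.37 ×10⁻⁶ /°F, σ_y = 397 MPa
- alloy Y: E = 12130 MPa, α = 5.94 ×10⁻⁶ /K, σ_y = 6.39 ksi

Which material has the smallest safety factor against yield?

alloy B

With everything in SI (GPa, ×10⁻⁶/K, MPa):
  alloy B: E = 102.1, α = 18.5, σ_y = 197.9 → σ = 253 MPa, n = 0.782
  alloy L: E = 363.1, α = 7.87, σ_y = 397.0 → σ = 383 MPa, n = 1.04
  alloy Y: E = 12.13, α = 5.94, σ_y = 44.06 → σ = 9.65 MPa, n = 4.56
The minimum is alloy B at n = 0.782.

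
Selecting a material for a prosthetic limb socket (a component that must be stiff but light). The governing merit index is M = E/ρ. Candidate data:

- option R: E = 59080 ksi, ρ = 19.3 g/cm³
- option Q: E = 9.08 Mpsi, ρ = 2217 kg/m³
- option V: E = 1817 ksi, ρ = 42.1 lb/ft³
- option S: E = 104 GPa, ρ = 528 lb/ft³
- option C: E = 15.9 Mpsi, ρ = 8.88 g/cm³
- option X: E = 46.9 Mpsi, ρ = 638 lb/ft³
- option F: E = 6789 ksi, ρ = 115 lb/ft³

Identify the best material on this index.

option X

In SI units:
  option R: E = 407.3 GPa, ρ = 19300 kg/m³
  option Q: E = 62.60 GPa, ρ = 2217 kg/m³
  option V: E = 12.53 GPa, ρ = 674.4 kg/m³
  option S: E = 104.0 GPa, ρ = 8458 kg/m³
  option C: E = 109.6 GPa, ρ = 8880 kg/m³
  option X: E = 323.4 GPa, ρ = 10220 kg/m³
  option F: E = 46.81 GPa, ρ = 1842 kg/m³
  option X: M = 31.6 MN·m/kg
  option Q: M = 28.2 MN·m/kg
  option F: M = 25.4 MN·m/kg
  option R: M = 21.1 MN·m/kg
  option V: M = 18.6 MN·m/kg
  option C: M = 12.3 MN·m/kg
  option S: M = 12.3 MN·m/kg
Highest index: option X.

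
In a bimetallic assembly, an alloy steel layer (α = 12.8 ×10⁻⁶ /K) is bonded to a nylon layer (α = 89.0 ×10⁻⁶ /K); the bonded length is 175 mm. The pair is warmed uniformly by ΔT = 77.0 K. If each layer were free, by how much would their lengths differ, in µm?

Δα = |12.8 − 89.0|×10⁻⁶/K = 76.2×10⁻⁶/K.
ΔL_mismatch = Δα·L·ΔT = 76.2×10⁻⁶ × 175.0 mm × 77.0 K = 1030 µm.

1030 µm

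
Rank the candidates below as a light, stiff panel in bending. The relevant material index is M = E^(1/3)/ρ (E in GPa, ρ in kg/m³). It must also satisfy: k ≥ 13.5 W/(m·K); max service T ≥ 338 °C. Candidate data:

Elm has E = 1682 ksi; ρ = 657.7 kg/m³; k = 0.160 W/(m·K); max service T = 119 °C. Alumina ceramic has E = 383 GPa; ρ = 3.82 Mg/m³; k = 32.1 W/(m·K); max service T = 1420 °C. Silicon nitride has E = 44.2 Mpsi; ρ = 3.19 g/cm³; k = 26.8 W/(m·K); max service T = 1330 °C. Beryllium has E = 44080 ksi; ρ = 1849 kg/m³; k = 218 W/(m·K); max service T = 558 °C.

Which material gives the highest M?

Screen on constraints: k ≥ 13.5 W/(m·K); max service T ≥ 338 °C. Survivors: alumina ceramic, silicon nitride, beryllium.
Normalizing units and computing the index:
  alumina ceramic: E = 383.0 GPa, ρ = 3820 kg/m³
  silicon nitride: E = 304.7 GPa, ρ = 3190 kg/m³
  beryllium: E = 303.9 GPa, ρ = 1849 kg/m³
  beryllium: M = 3.64×10⁻³
  silicon nitride: M = 2.11×10⁻³
  alumina ceramic: M = 1.90×10⁻³
Highest index: beryllium.

beryllium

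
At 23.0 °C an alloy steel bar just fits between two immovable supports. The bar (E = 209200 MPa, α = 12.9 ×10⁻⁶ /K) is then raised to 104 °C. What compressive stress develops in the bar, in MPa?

219 MPa

E = 209200 MPa = 209.2 GPa.
ΔT = 81.00 K. Constrained thermal stress σ = E·α·ΔT = 209.2×10³ MPa × 12.9×10⁻⁶ × 81.00 = 219 MPa (compressive).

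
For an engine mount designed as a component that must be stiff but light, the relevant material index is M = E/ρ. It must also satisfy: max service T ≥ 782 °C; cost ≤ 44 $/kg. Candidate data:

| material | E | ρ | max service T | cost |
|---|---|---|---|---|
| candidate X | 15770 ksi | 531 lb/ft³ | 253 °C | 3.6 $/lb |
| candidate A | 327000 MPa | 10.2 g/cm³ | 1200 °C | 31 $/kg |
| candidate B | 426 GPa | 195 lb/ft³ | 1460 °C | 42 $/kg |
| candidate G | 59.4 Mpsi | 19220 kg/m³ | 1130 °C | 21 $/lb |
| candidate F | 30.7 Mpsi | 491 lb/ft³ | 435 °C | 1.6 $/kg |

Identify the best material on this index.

Screen on constraints: max service T ≥ 782 °C; cost ≤ 44 $/kg. Survivors: candidate A, candidate B.
In SI units:
  candidate A: E = 327.0 GPa, ρ = 10200 kg/m³
  candidate B: E = 426.0 GPa, ρ = 3124 kg/m³
  candidate B: M = 136 MN·m/kg
  candidate A: M = 32.1 MN·m/kg
Highest index: candidate B.

candidate B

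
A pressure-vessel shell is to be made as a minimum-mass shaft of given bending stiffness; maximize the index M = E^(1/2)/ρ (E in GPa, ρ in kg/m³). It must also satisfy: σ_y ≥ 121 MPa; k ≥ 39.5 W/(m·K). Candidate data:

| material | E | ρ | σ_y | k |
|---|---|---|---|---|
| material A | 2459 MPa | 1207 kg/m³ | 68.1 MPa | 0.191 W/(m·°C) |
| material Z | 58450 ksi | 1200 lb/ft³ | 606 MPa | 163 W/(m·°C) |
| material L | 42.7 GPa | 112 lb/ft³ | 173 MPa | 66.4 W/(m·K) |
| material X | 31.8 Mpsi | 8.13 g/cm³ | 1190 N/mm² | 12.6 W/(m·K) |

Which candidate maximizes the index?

material L

Screen on constraints: σ_y ≥ 121 MPa; k ≥ 39.5 W/(m·K). Survivors: material Z, material L.
Convert each candidate to consistent units, then evaluate M:
  material Z: E = 403.0 GPa, ρ = 19220 kg/m³
  material L: E = 42.70 GPa, ρ = 1794 kg/m³
  material L: M = 3.64×10⁻³
  material Z: M = 1.04×10⁻³
Material L ranks first.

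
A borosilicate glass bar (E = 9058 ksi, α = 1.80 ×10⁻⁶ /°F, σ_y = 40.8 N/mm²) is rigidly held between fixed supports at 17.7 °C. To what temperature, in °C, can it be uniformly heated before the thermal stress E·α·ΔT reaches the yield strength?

E = 9058 ksi = 62.45 GPa.
α = 1.80×10⁻⁶/°F × 9/5 = 3.24×10⁻⁶/K.
σ_y = 40.8 N/mm² = 40.80 MPa.
E·α·ΔT = 40.80 MPa ⇒ ΔT = 40.80 / (62.45×10³ × 3.24×10⁻⁶) = 201.6 K.
T = 17.7 + 201.6 = 219.3 °C.

219 °C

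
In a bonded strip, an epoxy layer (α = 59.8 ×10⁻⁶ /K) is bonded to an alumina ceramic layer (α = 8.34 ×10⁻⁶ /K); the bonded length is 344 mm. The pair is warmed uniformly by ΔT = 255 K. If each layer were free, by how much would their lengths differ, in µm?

Δα = |59.8 − 8.34|×10⁻⁶/K = 51.5×10⁻⁶/K.
ΔL_mismatch = Δα·L·ΔT = 51.5×10⁻⁶ × 344.0 mm × 255.0 K = 4510 µm.

4510 µm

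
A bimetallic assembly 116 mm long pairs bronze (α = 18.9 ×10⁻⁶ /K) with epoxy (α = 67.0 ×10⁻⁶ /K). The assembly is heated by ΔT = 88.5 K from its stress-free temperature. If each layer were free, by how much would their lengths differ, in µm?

494 µm

Δα = |18.9 − 67.0|×10⁻⁶/K = 48.1×10⁻⁶/K.
ΔL_mismatch = Δα·L·ΔT = 48.1×10⁻⁶ × 116.0 mm × 88.5 K = 494 µm.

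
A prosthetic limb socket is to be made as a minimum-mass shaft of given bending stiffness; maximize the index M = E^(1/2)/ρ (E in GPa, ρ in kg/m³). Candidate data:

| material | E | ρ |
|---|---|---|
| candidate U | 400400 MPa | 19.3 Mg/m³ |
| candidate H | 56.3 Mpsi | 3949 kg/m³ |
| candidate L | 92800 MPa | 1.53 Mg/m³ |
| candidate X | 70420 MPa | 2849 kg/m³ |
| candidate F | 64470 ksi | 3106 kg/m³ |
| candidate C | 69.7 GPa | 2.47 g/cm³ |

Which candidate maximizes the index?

candidate F

Putting every candidate on a common basis:
  candidate U: E = 400.4 GPa, ρ = 19300 kg/m³
  candidate H: E = 388.2 GPa, ρ = 3949 kg/m³
  candidate L: E = 92.80 GPa, ρ = 1530 kg/m³
  candidate X: E = 70.42 GPa, ρ = 2849 kg/m³
  candidate F: E = 444.5 GPa, ρ = 3106 kg/m³
  candidate C: E = 69.70 GPa, ρ = 2470 kg/m³
  candidate F: M = 6.79×10⁻³
  candidate L: M = 6.30×10⁻³
  candidate H: M = 4.99×10⁻³
  candidate C: M = 3.38×10⁻³
  candidate X: M = 2.95×10⁻³
  candidate U: M = 1.04×10⁻³
Candidate F has the largest M.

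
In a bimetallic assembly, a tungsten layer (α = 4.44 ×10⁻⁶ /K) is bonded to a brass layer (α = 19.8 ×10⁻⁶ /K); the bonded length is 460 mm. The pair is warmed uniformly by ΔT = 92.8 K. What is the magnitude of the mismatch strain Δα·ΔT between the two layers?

1.43×10⁻³

Δα = |4.44 − 19.8|×10⁻⁶/K = 15.4×10⁻⁶/K.
Mismatch strain = Δα·ΔT = 15.4×10⁻⁶ × 92.8 = 1.43×10⁻³.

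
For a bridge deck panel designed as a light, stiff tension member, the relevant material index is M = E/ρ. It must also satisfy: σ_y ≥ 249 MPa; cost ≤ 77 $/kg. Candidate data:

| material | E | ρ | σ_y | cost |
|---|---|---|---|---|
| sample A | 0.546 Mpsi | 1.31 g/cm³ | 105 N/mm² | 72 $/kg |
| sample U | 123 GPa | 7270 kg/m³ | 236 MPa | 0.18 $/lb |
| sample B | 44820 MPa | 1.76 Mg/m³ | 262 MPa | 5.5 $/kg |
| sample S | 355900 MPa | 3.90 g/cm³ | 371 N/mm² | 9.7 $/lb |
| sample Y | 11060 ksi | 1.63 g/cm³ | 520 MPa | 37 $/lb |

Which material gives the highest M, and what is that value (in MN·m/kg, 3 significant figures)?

sample S, M = 91.3 MN·m/kg

Screen on constraints: σ_y ≥ 249 MPa; cost ≤ 77 $/kg. Survivors: sample B, sample S.
Normalizing units and computing the index:
  sample B: E = 44.82 GPa, ρ = 1760 kg/m³
  sample S: E = 355.9 GPa, ρ = 3900 kg/m³
  sample S: M = 91.3 MN·m/kg
  sample B: M = 25.5 MN·m/kg
Sample S has the largest M.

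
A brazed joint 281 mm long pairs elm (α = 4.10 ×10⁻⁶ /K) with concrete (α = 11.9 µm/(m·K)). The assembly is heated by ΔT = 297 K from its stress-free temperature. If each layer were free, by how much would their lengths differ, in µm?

Δα = |4.10 − 11.9|×10⁻⁶/K = 7.80×10⁻⁶/K.
ΔL_mismatch = Δα·L·ΔT = 7.80×10⁻⁶ × 281.0 mm × 297.0 K = 651 µm.

651 µm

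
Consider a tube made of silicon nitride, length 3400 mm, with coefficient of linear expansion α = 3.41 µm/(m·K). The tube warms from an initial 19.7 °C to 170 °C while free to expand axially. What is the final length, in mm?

ΔT = 170 − 19.7 = 150.3 K.
ΔL = α·L₀·ΔT = 3.41×10⁻⁶ × 3400 mm × 150.3 K = 1.74 mm.
L = L₀ + ΔL = 3400 + 1.74 = 3401.7 mm.

3401.7 mm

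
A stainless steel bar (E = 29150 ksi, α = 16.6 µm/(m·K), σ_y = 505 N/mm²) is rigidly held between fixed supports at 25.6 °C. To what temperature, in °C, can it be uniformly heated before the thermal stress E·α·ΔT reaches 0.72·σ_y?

135 °C

E = 29150 ksi = 201.0 GPa.
σ_y = 505 N/mm² = 505.0 MPa.
E·α·ΔT = 363.6 MPa ⇒ ΔT = 363.6 / (201.0×10³ × 16.6×10⁻⁶) = 109.0 K.
T = 25.6 + 109.0 = 134.6 °C.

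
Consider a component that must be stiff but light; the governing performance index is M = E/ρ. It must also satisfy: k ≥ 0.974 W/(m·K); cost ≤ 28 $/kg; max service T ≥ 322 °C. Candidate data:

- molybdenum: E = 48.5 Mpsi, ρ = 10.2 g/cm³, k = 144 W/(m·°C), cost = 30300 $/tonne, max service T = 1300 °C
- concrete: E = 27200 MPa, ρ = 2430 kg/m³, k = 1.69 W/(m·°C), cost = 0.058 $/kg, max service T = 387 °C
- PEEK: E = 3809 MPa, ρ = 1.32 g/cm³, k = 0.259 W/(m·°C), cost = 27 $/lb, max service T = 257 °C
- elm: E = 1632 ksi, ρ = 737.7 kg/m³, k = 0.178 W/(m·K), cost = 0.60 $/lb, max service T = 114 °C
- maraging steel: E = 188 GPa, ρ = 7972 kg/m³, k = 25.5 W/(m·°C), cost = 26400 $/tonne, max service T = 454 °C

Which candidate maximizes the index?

maraging steel

Screen on constraints: k ≥ 0.974 W/(m·K); cost ≤ 28 $/kg; max service T ≥ 322 °C. Survivors: concrete, maraging steel.
Convert each candidate to consistent units, then evaluate M:
  concrete: E = 27.20 GPa, ρ = 2430 kg/m³
  maraging steel: E = 188.0 GPa, ρ = 7972 kg/m³
  maraging steel: M = 23.6 MN·m/kg
  concrete: M = 11.2 MN·m/kg
Highest index: maraging steel.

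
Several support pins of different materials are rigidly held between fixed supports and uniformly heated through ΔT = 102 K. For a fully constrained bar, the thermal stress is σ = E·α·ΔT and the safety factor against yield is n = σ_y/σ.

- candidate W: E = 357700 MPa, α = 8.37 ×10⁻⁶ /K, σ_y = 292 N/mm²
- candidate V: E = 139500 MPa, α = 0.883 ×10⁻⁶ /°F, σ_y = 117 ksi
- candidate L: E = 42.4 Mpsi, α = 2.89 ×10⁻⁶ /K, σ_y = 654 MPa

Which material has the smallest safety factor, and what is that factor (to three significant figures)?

In consistent units (E in GPa, α in ×10⁻⁶/K, σ_y in MPa):
  candidate W: E = 357.7, α = 8.37, σ_y = 292.0 → σ = 305 MPa, n = 0.956
  candidate V: E = 139.5, α = 1.59, σ_y = 806.7 → σ = 22.6 MPa, n = 35.7
  candidate L: E = 292.3, α = 2.89, σ_y = 654.0 → σ = 86.2 MPa, n = 7.59
Candidate W has the lowest safety factor, n = 0.956.

candidate W, n = 0.956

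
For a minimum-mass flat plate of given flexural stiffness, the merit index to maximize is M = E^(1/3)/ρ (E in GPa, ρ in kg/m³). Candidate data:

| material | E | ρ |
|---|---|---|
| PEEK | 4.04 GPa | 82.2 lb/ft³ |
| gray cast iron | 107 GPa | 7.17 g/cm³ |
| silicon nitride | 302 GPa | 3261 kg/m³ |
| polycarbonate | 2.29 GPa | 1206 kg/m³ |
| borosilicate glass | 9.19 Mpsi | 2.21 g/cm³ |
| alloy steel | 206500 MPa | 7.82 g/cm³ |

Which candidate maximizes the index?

In SI units:
  PEEK: E = 4.040 GPa, ρ = 1317 kg/m³
  gray cast iron: E = 107.0 GPa, ρ = 7170 kg/m³
  silicon nitride: E = 302.0 GPa, ρ = 3261 kg/m³
  polycarbonate: E = 2.290 GPa, ρ = 1206 kg/m³
  borosilicate glass: E = 63.36 GPa, ρ = 2210 kg/m³
  alloy steel: E = 206.5 GPa, ρ = 7820 kg/m³
  silicon nitride: M = 2.06×10⁻³
  borosilicate glass: M = 1.80×10⁻³
  PEEK: M = 1.21×10⁻³
  polycarbonate: M = 1.09×10⁻³
  alloy steel: M = 0.756×10⁻³
  gray cast iron: M = 0.662×10⁻³
Highest index: silicon nitride.

silicon nitride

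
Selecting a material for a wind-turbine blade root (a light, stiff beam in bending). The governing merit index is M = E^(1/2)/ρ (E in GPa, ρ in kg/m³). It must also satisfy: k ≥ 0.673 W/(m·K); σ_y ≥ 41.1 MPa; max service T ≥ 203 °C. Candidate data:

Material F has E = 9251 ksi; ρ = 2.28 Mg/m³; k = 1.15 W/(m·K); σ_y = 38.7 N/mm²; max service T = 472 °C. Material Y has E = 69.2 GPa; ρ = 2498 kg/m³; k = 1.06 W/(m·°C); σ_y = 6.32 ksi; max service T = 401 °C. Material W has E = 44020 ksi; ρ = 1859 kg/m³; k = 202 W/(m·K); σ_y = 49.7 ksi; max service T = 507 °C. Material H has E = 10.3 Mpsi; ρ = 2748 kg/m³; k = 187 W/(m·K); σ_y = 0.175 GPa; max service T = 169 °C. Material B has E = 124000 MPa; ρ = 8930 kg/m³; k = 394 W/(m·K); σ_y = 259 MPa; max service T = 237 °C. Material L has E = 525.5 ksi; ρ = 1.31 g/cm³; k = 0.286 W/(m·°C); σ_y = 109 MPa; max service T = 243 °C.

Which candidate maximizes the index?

material W

Screen on constraints: k ≥ 0.673 W/(m·K); σ_y ≥ 41.1 MPa; max service T ≥ 203 °C. Survivors: material Y, material W, material B.
In SI units:
  material Y: E = 69.20 GPa, ρ = 2498 kg/m³
  material W: E = 303.5 GPa, ρ = 1859 kg/m³
  material B: E = 124.0 GPa, ρ = 8930 kg/m³
  material W: M = 9.37×10⁻³
  material Y: M = 3.33×10⁻³
  material B: M = 1.25×10⁻³
Material W ranks first.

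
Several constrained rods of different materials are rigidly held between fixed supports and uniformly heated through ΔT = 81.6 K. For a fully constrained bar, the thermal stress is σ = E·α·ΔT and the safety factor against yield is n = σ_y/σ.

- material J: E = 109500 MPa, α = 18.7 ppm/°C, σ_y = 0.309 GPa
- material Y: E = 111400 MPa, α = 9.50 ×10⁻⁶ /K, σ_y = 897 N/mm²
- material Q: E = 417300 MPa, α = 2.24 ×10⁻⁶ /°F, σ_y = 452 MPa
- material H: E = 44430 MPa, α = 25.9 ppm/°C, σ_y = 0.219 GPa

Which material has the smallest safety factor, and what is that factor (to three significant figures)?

Per material, after unit conversion:
  material J: E = 109.5, α = 18.7, σ_y = 309.0 → σ = 167 MPa, n = 1.85
  material Y: E = 111.4, α = 9.50, σ_y = 897.0 → σ = 86.4 MPa, n = 10.4
  material Q: E = 417.3, α = 4.03, σ_y = 452.0 → σ = 137 MPa, n = 3.29
  material H: E = 44.43, α = 25.9, σ_y = 219.0 → σ = 93.9 MPa, n = 2.33
The minimum is material J at n = 1.85.

material J, n = 1.85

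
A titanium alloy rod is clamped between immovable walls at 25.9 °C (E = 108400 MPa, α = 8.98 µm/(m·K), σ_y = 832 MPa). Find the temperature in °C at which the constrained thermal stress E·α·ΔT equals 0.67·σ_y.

E = 108400 MPa = 108.4 GPa.
E·α·ΔT = 557.4 MPa ⇒ ΔT = 557.4 / (108.4×10³ × 8.98×10⁻⁶) = 572.7 K.
T = 25.9 + 572.7 = 598.6 °C.

599 °C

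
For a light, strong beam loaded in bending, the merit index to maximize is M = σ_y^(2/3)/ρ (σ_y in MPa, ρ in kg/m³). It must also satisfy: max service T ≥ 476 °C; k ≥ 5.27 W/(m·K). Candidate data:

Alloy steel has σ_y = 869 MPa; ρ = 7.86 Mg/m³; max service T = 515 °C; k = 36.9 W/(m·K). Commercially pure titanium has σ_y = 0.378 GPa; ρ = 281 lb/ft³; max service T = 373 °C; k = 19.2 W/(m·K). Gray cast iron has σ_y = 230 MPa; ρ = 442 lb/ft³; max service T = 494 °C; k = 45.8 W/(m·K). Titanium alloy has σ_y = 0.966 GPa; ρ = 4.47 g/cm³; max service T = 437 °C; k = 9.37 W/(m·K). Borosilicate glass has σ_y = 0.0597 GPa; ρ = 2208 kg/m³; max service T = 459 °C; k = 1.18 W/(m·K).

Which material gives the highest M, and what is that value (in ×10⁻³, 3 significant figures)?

Screen on constraints: max service T ≥ 476 °C; k ≥ 5.27 W/(m·K). Survivors: alloy steel, gray cast iron.
After converting to SI:
  alloy steel: σ_y = 869.0 MPa, ρ = 7860 kg/m³
  gray cast iron: σ_y = 230.0 MPa, ρ = 7080 kg/m³
  alloy steel: M = 11.6×10⁻³
  gray cast iron: M = 5.30×10⁻³
The maximum is for alloy steel.

alloy steel, M = 11.6×10⁻³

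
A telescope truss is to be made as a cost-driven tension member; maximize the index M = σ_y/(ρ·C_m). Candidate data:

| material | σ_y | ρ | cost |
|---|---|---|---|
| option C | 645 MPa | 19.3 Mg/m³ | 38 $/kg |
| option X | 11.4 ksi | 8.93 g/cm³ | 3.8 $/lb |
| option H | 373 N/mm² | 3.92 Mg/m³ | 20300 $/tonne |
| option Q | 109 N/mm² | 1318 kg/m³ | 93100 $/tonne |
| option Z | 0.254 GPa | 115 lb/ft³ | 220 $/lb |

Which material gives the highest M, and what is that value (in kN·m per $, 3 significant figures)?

Convert each candidate to consistent units, then evaluate M:
  option C: σ_y = 645.0 MPa, ρ = 19300 kg/m³, cost = 38.00 $/kg
  option X: σ_y = 78.60 MPa, ρ = 8930 kg/m³, cost = 8.377 $/kg
  option H: σ_y = 373.0 MPa, ρ = 3920 kg/m³, cost = 20.30 $/kg
  option Q: σ_y = 109.0 MPa, ρ = 1318 kg/m³, cost = 93.10 $/kg
  option Z: σ_y = 254.0 MPa, ρ = 1842 kg/m³, cost = 485.0 $/kg
  option H: M = 4.69 kN·m per $
  option X: M = 1.05 kN·m per $
  option Q: M = 0.888 kN·m per $
  option C: M = 0.879 kN·m per $
  option Z: M = 0.284 kN·m per $
Option H ranks first.

option H, M = 4.69 kN·m per $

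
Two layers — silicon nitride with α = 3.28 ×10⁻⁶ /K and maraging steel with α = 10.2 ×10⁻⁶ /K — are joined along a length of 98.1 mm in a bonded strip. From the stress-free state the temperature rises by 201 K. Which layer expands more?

maraging steel

α(silicon nitride) = 3.28×10⁻⁶/K vs α(maraging steel) = 10.2×10⁻⁶/K.
Higher α expands more for the same ΔT: maraging steel.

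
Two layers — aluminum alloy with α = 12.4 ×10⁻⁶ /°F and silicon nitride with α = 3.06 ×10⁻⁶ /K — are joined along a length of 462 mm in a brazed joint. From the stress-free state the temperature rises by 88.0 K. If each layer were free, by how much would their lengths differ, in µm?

783 µm

aluminum alloy: α = 12.4×10⁻⁶/°F × 9/5 = 22.3×10⁻⁶/K.
Δα = |22.3 − 3.06|×10⁻⁶/K = 19.3×10⁻⁶/K.
ΔL_mismatch = Δα·L·ΔT = 19.3×10⁻⁶ × 462.0 mm × 88.0 K = 783 µm.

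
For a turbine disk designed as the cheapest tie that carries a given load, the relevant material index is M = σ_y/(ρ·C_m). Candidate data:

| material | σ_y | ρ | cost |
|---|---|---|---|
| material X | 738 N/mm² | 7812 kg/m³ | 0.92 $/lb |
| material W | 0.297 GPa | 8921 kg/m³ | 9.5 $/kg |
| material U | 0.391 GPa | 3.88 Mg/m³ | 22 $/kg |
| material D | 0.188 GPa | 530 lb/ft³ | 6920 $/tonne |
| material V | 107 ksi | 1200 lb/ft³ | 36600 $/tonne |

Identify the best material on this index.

Convert each candidate to consistent units, then evaluate M:
  material X: σ_y = 738.0 MPa, ρ = 7812 kg/m³, cost = 2.028 $/kg
  material W: σ_y = 297.0 MPa, ρ = 8921 kg/m³, cost = 9.500 $/kg
  material U: σ_y = 391.0 MPa, ρ = 3880 kg/m³, cost = 22.00 $/kg
  material D: σ_y = 188.0 MPa, ρ = 8490 kg/m³, cost = 6.920 $/kg
  material V: σ_y = 737.7 MPa, ρ = 19220 kg/m³, cost = 36.60 $/kg
  material X: M = 46.6 kN·m per $
  material U: M = 4.58 kN·m per $
  material W: M = 3.50 kN·m per $
  material D: M = 3.20 kN·m per $
  material V: M = 1.05 kN·m per $
Material X has the largest M.

material X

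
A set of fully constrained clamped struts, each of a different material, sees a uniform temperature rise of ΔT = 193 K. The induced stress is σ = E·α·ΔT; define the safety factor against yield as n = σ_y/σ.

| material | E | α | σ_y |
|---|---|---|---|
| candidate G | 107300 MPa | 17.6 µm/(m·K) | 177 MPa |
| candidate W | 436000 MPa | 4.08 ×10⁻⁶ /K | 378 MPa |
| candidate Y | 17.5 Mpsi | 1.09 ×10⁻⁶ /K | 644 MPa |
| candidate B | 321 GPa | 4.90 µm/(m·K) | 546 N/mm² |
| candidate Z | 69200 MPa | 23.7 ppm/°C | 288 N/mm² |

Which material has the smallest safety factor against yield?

candidate G

Per material, after unit conversion:
  candidate G: E = 107.3, α = 17.6, σ_y = 177.0 → σ = 364 MPa, n = 0.486
  candidate W: E = 436.0, α = 4.08, σ_y = 378.0 → σ = 343 MPa, n = 1.10
  candidate Y: E = 120.7, α = 1.09, σ_y = 644.0 → σ = 25.4 MPa, n = 25.4
  candidate B: E = 321.0, α = 4.90, σ_y = 546.0 → σ = 304 MPa, n = 1.80
  candidate Z: E = 69.20, α = 23.7, σ_y = 288.0 → σ = 317 MPa, n = 0.910
Smallest n: candidate G with n = 0.486.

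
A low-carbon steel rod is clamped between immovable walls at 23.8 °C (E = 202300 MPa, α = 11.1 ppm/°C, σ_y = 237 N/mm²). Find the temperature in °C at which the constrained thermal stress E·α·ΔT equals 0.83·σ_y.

111 °C

E = 202300 MPa = 202.3 GPa.
σ_y = 237 N/mm² = 237.0 MPa.
E·α·ΔT = 196.7 MPa ⇒ ΔT = 196.7 / (202.3×10³ × 11.1×10⁻⁶) = 87.60 K.
T = 23.8 + 87.60 = 111.4 °C.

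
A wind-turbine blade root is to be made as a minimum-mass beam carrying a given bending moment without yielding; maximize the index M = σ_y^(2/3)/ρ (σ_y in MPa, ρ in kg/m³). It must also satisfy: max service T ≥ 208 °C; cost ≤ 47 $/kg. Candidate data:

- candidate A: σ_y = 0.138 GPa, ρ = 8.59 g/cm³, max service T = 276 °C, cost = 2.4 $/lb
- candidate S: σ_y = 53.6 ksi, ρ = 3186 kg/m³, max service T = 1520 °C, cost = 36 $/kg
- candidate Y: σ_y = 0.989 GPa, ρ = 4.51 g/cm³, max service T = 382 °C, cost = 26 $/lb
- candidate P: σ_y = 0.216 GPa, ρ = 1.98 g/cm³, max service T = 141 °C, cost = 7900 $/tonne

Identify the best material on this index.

candidate S

Screen on constraints: max service T ≥ 208 °C; cost ≤ 47 $/kg. Survivors: candidate A, candidate S.
Normalizing units and computing the index:
  candidate A: σ_y = 138.0 MPa, ρ = 8590 kg/m³
  candidate S: σ_y = 369.6 MPa, ρ = 3186 kg/m³
  candidate S: M = 16.2×10⁻³
  candidate A: M = 3.11×10⁻³
Candidate S has the largest M.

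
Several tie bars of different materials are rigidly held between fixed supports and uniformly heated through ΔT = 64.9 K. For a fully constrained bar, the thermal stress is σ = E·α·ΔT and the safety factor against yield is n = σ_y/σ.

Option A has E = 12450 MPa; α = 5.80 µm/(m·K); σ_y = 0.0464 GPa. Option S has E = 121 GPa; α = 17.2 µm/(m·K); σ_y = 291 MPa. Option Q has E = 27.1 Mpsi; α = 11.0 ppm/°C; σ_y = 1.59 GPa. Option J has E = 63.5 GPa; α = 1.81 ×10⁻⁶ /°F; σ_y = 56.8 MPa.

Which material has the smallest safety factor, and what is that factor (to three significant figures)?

option S, n = 2.15

In consistent units (E in GPa, α in ×10⁻⁶/K, σ_y in MPa):
  option A: E = 12.45, α = 5.80, σ_y = 46.40 → σ = 4.69 MPa, n = 9.90
  option S: E = 121.0, α = 17.2, σ_y = 291.0 → σ = 135 MPa, n = 2.15
  option Q: E = 186.8, α = 11.0, σ_y = 1590 → σ = 133 MPa, n = 11.9
  option J: E = 63.50, α = 3.26, σ_y = 56.80 → σ = 13.4 MPa, n = 4.23
The minimum is option S at n = 2.15.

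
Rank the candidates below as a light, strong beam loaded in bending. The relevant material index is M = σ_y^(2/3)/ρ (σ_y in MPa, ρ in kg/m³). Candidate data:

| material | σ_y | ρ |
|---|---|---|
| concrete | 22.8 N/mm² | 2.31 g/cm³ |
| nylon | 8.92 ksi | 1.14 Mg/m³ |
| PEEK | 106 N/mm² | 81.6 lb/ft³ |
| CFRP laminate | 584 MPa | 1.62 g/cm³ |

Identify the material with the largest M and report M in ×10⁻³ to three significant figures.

CFRP laminate, M = 43.1×10⁻³

In SI units:
  concrete: σ_y = 22.80 MPa, ρ = 2310 kg/m³
  nylon: σ_y = 61.50 MPa, ρ = 1140 kg/m³
  PEEK: σ_y = 106.0 MPa, ρ = 1307 kg/m³
  CFRP laminate: σ_y = 584.0 MPa, ρ = 1620 kg/m³
  CFRP laminate: M = 43.1×10⁻³
  PEEK: M = 17.1×10⁻³
  nylon: M = 13.7×10⁻³
  concrete: M = 3.48×10⁻³
The maximum is for CFRP laminate.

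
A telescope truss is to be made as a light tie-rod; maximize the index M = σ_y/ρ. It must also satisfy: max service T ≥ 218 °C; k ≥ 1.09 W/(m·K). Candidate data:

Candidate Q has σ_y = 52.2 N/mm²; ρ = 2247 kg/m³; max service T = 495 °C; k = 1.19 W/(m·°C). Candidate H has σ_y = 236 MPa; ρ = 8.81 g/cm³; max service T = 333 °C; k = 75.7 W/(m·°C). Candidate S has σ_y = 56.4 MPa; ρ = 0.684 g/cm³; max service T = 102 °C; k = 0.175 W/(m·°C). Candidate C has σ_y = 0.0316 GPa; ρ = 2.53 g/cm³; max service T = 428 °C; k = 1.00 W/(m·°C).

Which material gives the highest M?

Screen on constraints: max service T ≥ 218 °C; k ≥ 1.09 W/(m·K). Survivors: candidate Q, candidate H.
Normalizing units and computing the index:
  candidate Q: σ_y = 52.20 MPa, ρ = 2247 kg/m³
  candidate H: σ_y = 236.0 MPa, ρ = 8810 kg/m³
  candidate H: M = 26.8 kN·m/kg
  candidate Q: M = 23.2 kN·m/kg
Highest index: candidate H.

candidate H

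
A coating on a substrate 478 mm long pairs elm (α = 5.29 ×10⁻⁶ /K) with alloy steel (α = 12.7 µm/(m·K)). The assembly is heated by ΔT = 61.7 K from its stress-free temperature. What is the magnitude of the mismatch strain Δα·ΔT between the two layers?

4.57×10⁻⁴

Δα = |5.29 − 12.7|×10⁻⁶/K = 7.41×10⁻⁶/K.
Mismatch strain = Δα·ΔT = 7.41×10⁻⁶ × 61.7 = 4.57×10⁻⁴.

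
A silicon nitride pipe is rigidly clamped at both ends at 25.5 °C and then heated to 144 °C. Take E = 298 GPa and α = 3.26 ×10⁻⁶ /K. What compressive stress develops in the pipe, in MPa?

115 MPa

ΔT = 118.5 K. Constrained thermal stress σ = E·α·ΔT = 298.0×10³ MPa × 3.26×10⁻⁶ × 118.5 = 115 MPa (compressive).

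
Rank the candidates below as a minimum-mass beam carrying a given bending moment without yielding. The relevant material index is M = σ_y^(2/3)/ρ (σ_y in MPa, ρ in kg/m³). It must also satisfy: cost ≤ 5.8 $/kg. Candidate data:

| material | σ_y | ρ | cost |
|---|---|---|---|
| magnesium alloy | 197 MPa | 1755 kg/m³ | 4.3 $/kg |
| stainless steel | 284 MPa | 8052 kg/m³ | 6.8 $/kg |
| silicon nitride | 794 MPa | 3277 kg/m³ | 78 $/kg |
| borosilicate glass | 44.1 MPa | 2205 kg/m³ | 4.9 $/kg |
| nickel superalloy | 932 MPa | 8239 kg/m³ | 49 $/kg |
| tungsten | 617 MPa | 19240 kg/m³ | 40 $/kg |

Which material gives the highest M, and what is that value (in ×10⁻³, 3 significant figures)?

Screen on constraints: cost ≤ 5.8 $/kg. Survivors: magnesium alloy, borosilicate glass.
Evaluate M for each candidate:
  magnesium alloy: M = 19.3×10⁻³
  borosilicate glass: M = 5.66×10⁻³
Magnesium alloy ranks first.

magnesium alloy, M = 19.3×10⁻³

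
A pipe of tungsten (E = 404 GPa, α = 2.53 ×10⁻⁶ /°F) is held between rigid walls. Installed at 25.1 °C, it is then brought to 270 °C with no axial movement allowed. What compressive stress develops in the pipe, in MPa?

α = 2.53×10⁻⁶/°F × 9/5 = 4.55×10⁻⁶/K.
ΔT = 244.9 K. Constrained thermal stress σ = E·α·ΔT = 404.0×10³ MPa × 4.55×10⁻⁶ × 244.9 = 451 MPa (compressive).

451 MPa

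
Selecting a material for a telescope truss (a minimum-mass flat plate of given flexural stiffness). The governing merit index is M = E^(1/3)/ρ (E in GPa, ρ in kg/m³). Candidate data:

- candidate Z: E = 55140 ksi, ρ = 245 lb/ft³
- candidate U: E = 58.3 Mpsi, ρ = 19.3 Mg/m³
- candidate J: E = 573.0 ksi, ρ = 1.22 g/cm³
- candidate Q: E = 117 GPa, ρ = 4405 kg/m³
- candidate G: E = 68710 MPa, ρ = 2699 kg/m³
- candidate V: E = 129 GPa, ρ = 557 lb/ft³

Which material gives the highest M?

candidate Z

After converting to SI:
  candidate Z: E = 380.2 GPa, ρ = 3925 kg/m³
  candidate U: E = 402.0 GPa, ρ = 19300 kg/m³
  candidate J: E = 3.951 GPa, ρ = 1220 kg/m³
  candidate Q: E = 117.0 GPa, ρ = 4405 kg/m³
  candidate G: E = 68.71 GPa, ρ = 2699 kg/m³
  candidate V: E = 129.0 GPa, ρ = 8922 kg/m³
  candidate Z: M = 1.85×10⁻³
  candidate G: M = 1.52×10⁻³
  candidate J: M = 1.30×10⁻³
  candidate Q: M = 1.11×10⁻³
  candidate V: M = 0.566×10⁻³
  candidate U: M = 0.382×10⁻³
Candidate Z has the largest M.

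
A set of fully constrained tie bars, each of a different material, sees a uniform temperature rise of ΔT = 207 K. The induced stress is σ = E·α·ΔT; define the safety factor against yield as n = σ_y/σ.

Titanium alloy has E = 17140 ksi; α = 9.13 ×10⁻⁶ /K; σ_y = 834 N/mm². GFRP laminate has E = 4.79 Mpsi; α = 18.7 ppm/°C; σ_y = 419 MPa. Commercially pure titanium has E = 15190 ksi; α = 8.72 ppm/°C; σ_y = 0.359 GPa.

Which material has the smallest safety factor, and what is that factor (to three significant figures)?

commercially pure titanium, n = 1.90

With everything in SI (GPa, ×10⁻⁶/K, MPa):
  titanium alloy: E = 118.2, α = 9.13, σ_y = 834.0 → σ = 223 MPa, n = 3.73
  GFRP laminate: E = 33.03, α = 18.7, σ_y = 419.0 → σ = 128 MPa, n = 3.28
  commercially pure titanium: E = 104.7, α = 8.72, σ_y = 359.0 → σ = 189 MPa, n = 1.90
Smallest n: commercially pure titanium with n = 1.90.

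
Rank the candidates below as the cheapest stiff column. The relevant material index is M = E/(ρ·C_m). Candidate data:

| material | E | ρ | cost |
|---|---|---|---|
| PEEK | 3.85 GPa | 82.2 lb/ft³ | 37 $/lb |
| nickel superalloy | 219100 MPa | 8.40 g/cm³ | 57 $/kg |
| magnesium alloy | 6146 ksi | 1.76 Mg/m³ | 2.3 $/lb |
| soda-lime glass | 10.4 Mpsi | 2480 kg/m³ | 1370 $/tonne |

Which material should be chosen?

soda-lime glass

Convert each candidate to consistent units, then evaluate M:
  PEEK: E = 3.850 GPa, ρ = 1317 kg/m³, cost = 81.57 $/kg
  nickel superalloy: E = 219.1 GPa, ρ = 8400 kg/m³, cost = 57.00 $/kg
  magnesium alloy: E = 42.38 GPa, ρ = 1760 kg/m³, cost = 5.071 $/kg
  soda-lime glass: E = 71.71 GPa, ρ = 2480 kg/m³, cost = 1.370 $/kg
  soda-lime glass: M = 21.1 MN·m per $
  magnesium alloy: M = 4.75 MN·m per $
  nickel superalloy: M = 0.458 MN·m per $
  PEEK: M = 0.0358 MN·m per $
Soda-lime glass ranks first.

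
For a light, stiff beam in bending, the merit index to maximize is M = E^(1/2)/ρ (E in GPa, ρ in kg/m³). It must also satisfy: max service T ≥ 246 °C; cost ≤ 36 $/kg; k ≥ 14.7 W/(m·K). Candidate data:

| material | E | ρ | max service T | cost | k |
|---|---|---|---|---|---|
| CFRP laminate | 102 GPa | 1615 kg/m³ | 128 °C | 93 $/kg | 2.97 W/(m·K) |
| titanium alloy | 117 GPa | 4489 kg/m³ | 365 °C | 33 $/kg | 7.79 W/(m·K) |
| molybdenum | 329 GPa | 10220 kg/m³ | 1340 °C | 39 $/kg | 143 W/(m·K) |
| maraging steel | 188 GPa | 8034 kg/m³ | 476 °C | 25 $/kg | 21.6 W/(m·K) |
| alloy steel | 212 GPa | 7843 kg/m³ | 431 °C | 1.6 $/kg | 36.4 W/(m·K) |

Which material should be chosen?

Screen on constraints: max service T ≥ 246 °C; cost ≤ 36 $/kg; k ≥ 14.7 W/(m·K). Survivors: maraging steel, alloy steel.
Evaluate M for each candidate:
  alloy steel: M = 1.86×10⁻³
  maraging steel: M = 1.71×10⁻³
Alloy steel has the largest M.

alloy steel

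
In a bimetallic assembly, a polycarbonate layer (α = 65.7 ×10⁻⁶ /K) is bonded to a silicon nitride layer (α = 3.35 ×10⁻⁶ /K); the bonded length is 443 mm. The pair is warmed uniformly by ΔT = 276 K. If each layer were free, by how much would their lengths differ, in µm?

Δα = |65.7 − 3.35|×10⁻⁶/K = 62.4×10⁻⁶/K.
ΔL_mismatch = Δα·L·ΔT = 62.4×10⁻⁶ × 443.0 mm × 276.0 K = 7620 µm.

7620 µm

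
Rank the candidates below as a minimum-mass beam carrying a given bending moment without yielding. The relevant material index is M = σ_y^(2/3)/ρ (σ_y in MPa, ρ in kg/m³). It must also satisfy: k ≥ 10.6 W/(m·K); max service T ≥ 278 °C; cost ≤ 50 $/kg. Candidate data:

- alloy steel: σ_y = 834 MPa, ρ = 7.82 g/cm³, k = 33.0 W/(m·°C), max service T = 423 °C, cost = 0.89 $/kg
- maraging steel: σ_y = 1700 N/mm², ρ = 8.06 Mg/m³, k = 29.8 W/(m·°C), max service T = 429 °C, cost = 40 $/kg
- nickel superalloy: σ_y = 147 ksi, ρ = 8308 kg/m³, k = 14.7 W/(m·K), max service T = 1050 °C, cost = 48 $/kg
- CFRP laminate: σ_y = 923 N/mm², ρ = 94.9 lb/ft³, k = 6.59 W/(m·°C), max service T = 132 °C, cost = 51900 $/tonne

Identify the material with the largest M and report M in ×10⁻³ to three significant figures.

maraging steel, M = 17.7×10⁻³

Screen on constraints: k ≥ 10.6 W/(m·K); max service T ≥ 278 °C; cost ≤ 50 $/kg. Survivors: alloy steel, maraging steel, nickel superalloy.
Normalizing units and computing the index:
  alloy steel: σ_y = 834.0 MPa, ρ = 7820 kg/m³
  maraging steel: σ_y = 1700 MPa, ρ = 8060 kg/m³
  nickel superalloy: σ_y = 1014 MPa, ρ = 8308 kg/m³
  maraging steel: M = 17.7×10⁻³
  nickel superalloy: M = 12.1×10⁻³
  alloy steel: M = 11.3×10⁻³
Maraging steel has the largest M.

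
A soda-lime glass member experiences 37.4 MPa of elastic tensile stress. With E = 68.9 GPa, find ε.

5.43×10⁻⁴

ε = σ/E = 37.4 / 68900 = 5.43×10⁻⁴.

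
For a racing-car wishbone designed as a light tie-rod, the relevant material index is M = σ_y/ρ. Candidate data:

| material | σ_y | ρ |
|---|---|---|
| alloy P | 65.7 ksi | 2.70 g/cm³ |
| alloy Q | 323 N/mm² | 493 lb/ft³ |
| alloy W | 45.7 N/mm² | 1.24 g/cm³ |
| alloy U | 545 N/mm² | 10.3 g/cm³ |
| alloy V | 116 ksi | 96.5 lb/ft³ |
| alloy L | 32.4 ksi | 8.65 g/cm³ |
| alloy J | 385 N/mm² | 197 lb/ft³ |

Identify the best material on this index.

alloy V

Normalizing units and computing the index:
  alloy P: σ_y = 453.0 MPa, ρ = 2700 kg/m³
  alloy Q: σ_y = 323.0 MPa, ρ = 7897 kg/m³
  alloy W: σ_y = 45.70 MPa, ρ = 1240 kg/m³
  alloy U: σ_y = 545.0 MPa, ρ = 10300 kg/m³
  alloy V: σ_y = 799.8 MPa, ρ = 1546 kg/m³
  alloy L: σ_y = 223.4 MPa, ρ = 8650 kg/m³
  alloy J: σ_y = 385.0 MPa, ρ = 3156 kg/m³
  alloy V: M = 517 kN·m/kg
  alloy P: M = 168 kN·m/kg
  alloy J: M = 122 kN·m/kg
  alloy U: M = 52.9 kN·m/kg
  alloy Q: M = 40.9 kN·m/kg
  alloy W: M = 36.9 kN·m/kg
  alloy L: M = 25.8 kN·m/kg
The maximum is for alloy V.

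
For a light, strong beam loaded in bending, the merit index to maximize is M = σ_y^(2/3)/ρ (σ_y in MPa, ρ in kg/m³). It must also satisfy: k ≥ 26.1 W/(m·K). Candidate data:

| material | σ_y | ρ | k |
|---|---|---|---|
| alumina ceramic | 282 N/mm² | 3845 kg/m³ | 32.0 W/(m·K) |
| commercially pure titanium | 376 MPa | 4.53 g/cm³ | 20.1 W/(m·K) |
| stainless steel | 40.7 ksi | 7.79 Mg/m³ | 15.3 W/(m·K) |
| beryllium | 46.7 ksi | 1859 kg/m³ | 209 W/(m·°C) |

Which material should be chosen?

beryllium

Screen on constraints: k ≥ 26.1 W/(m·K). Survivors: alumina ceramic, beryllium.
Convert each candidate to consistent units, then evaluate M:
  alumina ceramic: σ_y = 282.0 MPa, ρ = 3845 kg/m³
  beryllium: σ_y = 322.0 MPa, ρ = 1859 kg/m³
  beryllium: M = 25.3×10⁻³
  alumina ceramic: M = 11.2×10⁻³
Beryllium ranks first.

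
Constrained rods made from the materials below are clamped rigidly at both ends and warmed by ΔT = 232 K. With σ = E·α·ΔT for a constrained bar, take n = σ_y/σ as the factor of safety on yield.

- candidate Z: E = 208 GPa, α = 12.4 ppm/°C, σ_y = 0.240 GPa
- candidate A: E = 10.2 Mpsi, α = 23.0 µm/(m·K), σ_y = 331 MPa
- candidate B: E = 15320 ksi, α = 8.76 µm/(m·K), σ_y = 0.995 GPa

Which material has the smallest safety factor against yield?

Converting E to GPa, α to ×10⁻⁶/K, σ_y to MPa, then σ and n for each:
  candidate Z: E = 208.0, α = 12.4, σ_y = 240.0 → σ = 598 MPa, n = 0.401
  candidate A: E = 70.33, α = 23.0, σ_y = 331.0 → σ = 375 MPa, n = 0.882
  candidate B: E = 105.6, α = 8.76, σ_y = 995.0 → σ = 215 MPa, n = 4.64
Candidate Z has the lowest safety factor, n = 0.401.

candidate Z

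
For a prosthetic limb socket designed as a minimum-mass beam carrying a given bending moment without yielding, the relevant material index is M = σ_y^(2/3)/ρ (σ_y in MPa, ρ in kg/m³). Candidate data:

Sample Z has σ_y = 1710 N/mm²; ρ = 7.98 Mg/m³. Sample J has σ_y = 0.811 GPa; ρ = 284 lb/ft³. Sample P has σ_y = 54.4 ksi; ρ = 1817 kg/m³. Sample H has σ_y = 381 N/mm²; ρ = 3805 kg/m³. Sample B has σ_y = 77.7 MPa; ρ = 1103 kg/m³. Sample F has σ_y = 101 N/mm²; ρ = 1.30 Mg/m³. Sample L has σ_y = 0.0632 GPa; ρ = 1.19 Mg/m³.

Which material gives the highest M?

Putting every candidate on a common basis:
  sample Z: σ_y = 1710 MPa, ρ = 7980 kg/m³
  sample J: σ_y = 811.0 MPa, ρ = 4549 kg/m³
  sample P: σ_y = 375.1 MPa, ρ = 1817 kg/m³
  sample H: σ_y = 381.0 MPa, ρ = 3805 kg/m³
  sample B: σ_y = 77.70 MPa, ρ = 1103 kg/m³
  sample F: σ_y = 101.0 MPa, ρ = 1300 kg/m³
  sample L: σ_y = 63.20 MPa, ρ = 1190 kg/m³
  sample P: M = 28.6×10⁻³
  sample J: M = 19.1×10⁻³
  sample Z: M = 17.9×10⁻³
  sample F: M = 16.7×10⁻³
  sample B: M = 16.5×10⁻³
  sample H: M = 13.8×10⁻³
  sample L: M = 13.3×10⁻³
Sample P has the largest M.

sample P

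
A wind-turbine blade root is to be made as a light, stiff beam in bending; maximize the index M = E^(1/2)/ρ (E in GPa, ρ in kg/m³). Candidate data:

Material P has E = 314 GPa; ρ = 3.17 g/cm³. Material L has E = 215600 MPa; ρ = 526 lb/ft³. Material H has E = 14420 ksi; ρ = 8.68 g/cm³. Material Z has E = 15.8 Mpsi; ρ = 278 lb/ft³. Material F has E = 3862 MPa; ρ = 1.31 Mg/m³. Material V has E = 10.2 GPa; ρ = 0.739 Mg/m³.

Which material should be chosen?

In SI units:
  material P: E = 314.0 GPa, ρ = 3170 kg/m³
  material L: E = 215.6 GPa, ρ = 8426 kg/m³
  material H: E = 99.42 GPa, ρ = 8680 kg/m³
  material Z: E = 108.9 GPa, ρ = 4453 kg/m³
  material F: E = 3.862 GPa, ρ = 1310 kg/m³
  material V: E = 10.20 GPa, ρ = 739.0 kg/m³
  material P: M = 5.59×10⁻³
  material V: M = 4.32×10⁻³
  material Z: M = 2.34×10⁻³
  material L: M = 1.74×10⁻³
  material F: M = 1.50×10⁻³
  material H: M = 1.15×10⁻³
The maximum is for material P.

material P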